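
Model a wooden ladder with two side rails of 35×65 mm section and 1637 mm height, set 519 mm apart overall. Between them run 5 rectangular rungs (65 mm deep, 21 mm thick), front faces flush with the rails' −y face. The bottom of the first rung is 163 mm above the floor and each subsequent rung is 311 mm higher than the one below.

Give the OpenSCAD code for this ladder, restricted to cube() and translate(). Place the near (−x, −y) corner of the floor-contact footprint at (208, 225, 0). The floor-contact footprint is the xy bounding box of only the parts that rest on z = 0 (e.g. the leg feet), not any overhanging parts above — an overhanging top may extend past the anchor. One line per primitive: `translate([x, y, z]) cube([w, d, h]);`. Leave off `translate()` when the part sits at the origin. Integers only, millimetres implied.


translate([208, 225, 0]) cube([35, 65, 1637]);
translate([692, 225, 0]) cube([35, 65, 1637]);
translate([243, 225, 163]) cube([449, 65, 21]);
translate([243, 225, 474]) cube([449, 65, 21]);
translate([243, 225, 785]) cube([449, 65, 21]);
translate([243, 225, 1096]) cube([449, 65, 21]);
translate([243, 225, 1407]) cube([449, 65, 21]);


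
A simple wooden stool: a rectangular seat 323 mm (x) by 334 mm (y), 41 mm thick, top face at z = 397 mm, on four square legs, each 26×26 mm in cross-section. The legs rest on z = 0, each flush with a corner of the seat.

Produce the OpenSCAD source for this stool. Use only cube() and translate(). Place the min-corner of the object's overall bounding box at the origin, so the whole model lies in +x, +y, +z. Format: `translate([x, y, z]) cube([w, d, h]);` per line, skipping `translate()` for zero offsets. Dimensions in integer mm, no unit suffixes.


translate([0, 0, 356]) cube([323, 334, 41]);
cube([26, 26, 356]);
translate([297, 0, 0]) cube([26, 26, 356]);
translate([0, 308, 0]) cube([26, 26, 356]);
translate([297, 308, 0]) cube([26, 26, 356]);


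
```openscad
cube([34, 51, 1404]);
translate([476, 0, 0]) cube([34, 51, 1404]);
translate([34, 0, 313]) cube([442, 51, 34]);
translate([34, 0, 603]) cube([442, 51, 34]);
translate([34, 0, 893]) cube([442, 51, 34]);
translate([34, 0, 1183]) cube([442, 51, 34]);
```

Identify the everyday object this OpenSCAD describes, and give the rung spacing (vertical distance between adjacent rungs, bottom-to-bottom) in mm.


A ladder. The rung spacing is 290 mm.

Two tall 34×51 posts with 4 short bars between them — a ladder. Adjacent rungs sit at z = 313 and z = 603, so the spacing is 603 − 313 = 290 mm.


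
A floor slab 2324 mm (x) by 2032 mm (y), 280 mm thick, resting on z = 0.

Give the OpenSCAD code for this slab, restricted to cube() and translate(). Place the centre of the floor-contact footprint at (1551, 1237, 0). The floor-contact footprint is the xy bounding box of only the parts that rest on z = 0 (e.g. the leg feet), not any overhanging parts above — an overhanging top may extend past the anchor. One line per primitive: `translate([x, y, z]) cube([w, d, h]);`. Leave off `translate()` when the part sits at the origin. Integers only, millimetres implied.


translate([389, 221, 0]) cube([2324, 2032, 280]);


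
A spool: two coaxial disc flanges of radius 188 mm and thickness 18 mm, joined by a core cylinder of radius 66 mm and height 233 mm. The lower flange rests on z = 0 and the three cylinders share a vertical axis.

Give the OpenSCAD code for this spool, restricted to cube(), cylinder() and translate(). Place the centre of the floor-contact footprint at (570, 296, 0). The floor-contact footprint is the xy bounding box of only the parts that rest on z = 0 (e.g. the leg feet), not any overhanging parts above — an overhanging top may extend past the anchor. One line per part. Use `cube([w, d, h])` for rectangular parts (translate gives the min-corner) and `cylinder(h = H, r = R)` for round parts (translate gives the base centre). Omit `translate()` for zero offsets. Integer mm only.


translate([570, 296, 0]) cylinder(h = 18, r = 188);
translate([570, 296, 18]) cylinder(h = 233, r = 66);
translate([570, 296, 251]) cylinder(h = 18, r = 188);


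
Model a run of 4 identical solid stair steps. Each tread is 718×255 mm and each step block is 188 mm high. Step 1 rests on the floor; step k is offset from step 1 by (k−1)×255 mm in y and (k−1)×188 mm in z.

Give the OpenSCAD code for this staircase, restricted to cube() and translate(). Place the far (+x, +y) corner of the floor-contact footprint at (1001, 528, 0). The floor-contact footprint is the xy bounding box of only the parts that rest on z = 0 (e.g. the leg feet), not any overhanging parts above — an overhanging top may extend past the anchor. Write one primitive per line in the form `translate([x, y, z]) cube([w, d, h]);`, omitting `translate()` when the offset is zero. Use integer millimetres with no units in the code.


translate([283, 273, 0]) cube([718, 255, 188]);
translate([283, 528, 188]) cube([718, 255, 188]);
translate([283, 783, 376]) cube([718, 255, 188]);
translate([283, 1038, 564]) cube([718, 255, 188]);


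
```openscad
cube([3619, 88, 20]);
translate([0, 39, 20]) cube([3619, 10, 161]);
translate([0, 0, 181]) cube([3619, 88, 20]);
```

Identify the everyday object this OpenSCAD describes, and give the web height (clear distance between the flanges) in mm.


An I-beam. The web height is 161 mm.

Two wide flanges with a thin centred web — an I-beam. Overall 201 mm minus two 20 mm flanges gives a web of 201 − 2·20 = 161 mm.


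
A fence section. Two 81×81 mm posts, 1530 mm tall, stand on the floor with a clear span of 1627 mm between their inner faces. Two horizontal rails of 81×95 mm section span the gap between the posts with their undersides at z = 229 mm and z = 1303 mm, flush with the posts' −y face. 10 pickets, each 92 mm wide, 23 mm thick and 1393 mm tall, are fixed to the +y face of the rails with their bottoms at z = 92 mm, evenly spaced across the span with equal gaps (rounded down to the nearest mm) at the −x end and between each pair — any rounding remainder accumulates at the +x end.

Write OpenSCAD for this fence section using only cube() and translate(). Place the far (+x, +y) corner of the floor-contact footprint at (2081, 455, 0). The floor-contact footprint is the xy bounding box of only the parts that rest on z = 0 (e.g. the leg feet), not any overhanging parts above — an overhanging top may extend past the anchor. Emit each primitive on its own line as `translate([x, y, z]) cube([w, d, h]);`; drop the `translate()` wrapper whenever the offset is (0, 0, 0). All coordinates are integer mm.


translate([292, 374, 0]) cube([81, 81, 1530]);
translate([2000, 374, 0]) cube([81, 81, 1530]);
translate([373, 374, 229]) cube([1627, 81, 95]);
translate([373, 374, 1303]) cube([1627, 81, 95]);
translate([437, 455, 92]) cube([92, 23, 1393]);
translate([593, 455, 92]) cube([92, 23, 1393]);
translate([749, 455, 92]) cube([92, 23, 1393]);
translate([905, 455, 92]) cube([92, 23, 1393]);
translate([1061, 455, 92]) cube([92, 23, 1393]);
translate([1217, 455, 92]) cube([92, 23, 1393]);
translate([1373, 455, 92]) cube([92, 23, 1393]);
translate([1529, 455, 92]) cube([92, 23, 1393]);
translate([1685, 455, 92]) cube([92, 23, 1393]);
translate([1841, 455, 92]) cube([92, 23, 1393]);


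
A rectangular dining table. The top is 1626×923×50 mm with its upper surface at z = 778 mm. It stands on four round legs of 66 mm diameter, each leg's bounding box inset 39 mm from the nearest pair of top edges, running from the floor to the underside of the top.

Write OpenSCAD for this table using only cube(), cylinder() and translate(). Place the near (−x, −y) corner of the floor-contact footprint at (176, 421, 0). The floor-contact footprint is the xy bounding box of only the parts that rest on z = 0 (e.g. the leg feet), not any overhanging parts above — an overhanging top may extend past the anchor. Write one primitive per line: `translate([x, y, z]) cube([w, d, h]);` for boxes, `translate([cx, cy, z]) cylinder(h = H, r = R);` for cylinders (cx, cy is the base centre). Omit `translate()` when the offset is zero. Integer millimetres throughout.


// leg_h = 778 - 50 = 728
translate([137, 382, 728]) cube([1626, 923, 50]);
translate([209, 454, 0]) cylinder(h = 728, r = 33);
translate([1691, 454, 0]) cylinder(h = 728, r = 33);
translate([209, 1233, 0]) cylinder(h = 728, r = 33);
translate([1691, 1233, 0]) cylinder(h = 728, r = 33);


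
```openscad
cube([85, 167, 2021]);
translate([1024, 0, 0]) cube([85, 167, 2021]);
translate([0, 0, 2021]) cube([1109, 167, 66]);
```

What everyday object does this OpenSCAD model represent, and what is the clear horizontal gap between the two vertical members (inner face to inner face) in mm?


A door frame. The clear opening width is 939 mm.

Two 2021 mm tall posts with a header on top — a door frame. The left jamb is 85 mm wide at x = 0; the right jamb starts at x = 1024. The clear opening is 1024 − 85 = 939 mm.


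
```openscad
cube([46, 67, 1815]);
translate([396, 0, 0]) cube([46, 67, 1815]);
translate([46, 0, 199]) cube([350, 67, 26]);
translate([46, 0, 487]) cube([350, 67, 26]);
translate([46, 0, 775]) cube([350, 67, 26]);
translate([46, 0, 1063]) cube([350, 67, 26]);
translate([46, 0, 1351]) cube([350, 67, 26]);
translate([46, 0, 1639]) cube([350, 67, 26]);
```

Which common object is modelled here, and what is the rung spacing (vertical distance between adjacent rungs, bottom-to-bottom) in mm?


A ladder. The rung spacing is 288 mm.

Two tall 46×67 posts with 6 short bars between them — a ladder. Adjacent rungs sit at z = 199 and z = 487, so the spacing is 487 − 199 = 288 mm.


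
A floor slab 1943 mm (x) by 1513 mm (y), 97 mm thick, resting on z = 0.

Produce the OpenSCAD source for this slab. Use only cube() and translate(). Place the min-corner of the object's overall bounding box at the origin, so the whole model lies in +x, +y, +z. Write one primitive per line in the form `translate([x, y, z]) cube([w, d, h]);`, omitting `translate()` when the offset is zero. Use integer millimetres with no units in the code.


cube([1943, 1513, 97]);


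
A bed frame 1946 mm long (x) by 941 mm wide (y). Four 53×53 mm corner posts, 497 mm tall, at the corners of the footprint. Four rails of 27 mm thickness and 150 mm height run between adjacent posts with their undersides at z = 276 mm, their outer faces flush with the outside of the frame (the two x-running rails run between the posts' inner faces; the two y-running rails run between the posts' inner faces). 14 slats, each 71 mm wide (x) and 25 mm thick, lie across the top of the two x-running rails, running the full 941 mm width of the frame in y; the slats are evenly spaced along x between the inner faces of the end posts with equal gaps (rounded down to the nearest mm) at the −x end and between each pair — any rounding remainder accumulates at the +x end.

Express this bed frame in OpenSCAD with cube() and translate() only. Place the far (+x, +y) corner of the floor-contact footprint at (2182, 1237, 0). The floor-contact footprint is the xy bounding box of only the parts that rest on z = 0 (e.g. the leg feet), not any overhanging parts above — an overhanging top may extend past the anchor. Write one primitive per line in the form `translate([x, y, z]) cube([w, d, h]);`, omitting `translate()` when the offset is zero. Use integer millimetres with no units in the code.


// slat z = rail_z + rail_h = 276 + 150 = 426
// slat gap = ⌊(1840 − 14·71) / 15⌋ = 56
translate([236, 296, 0]) cube([53, 53, 497]);
translate([236, 1184, 0]) cube([53, 53, 497]);
translate([2129, 296, 0]) cube([53, 53, 497]);
translate([2129, 1184, 0]) cube([53, 53, 497]);
translate([289, 296, 276]) cube([1840, 27, 150]);
translate([289, 1210, 276]) cube([1840, 27, 150]);
translate([236, 349, 276]) cube([27, 835, 150]);
translate([2155, 349, 276]) cube([27, 835, 150]);
translate([345, 296, 426]) cube([71, 941, 25]);
translate([472, 296, 426]) cube([71, 941, 25]);
translate([599, 296, 426]) cube([71, 941, 25]);
translate([726, 296, 426]) cube([71, 941, 25]);
translate([853, 296, 426]) cube([71, 941, 25]);
translate([980, 296, 426]) cube([71, 941, 25]);
translate([1107, 296, 426]) cube([71, 941, 25]);
translate([1234, 296, 426]) cube([71, 941, 25]);
translate([1361, 296, 426]) cube([71, 941, 25]);
translate([1488, 296, 426]) cube([71, 941, 25]);
translate([1615, 296, 426]) cube([71, 941, 25]);
translate([1742, 296, 426]) cube([71, 941, 25]);
translate([1869, 296, 426]) cube([71, 941, 25]);
translate([1996, 296, 426]) cube([71, 941, 25]);


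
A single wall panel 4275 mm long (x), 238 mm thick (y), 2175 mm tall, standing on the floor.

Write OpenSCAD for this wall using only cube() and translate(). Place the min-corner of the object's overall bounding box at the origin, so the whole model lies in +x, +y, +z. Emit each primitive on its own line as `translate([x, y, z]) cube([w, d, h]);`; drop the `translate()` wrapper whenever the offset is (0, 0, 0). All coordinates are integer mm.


cube([4275, 238, 2175]);


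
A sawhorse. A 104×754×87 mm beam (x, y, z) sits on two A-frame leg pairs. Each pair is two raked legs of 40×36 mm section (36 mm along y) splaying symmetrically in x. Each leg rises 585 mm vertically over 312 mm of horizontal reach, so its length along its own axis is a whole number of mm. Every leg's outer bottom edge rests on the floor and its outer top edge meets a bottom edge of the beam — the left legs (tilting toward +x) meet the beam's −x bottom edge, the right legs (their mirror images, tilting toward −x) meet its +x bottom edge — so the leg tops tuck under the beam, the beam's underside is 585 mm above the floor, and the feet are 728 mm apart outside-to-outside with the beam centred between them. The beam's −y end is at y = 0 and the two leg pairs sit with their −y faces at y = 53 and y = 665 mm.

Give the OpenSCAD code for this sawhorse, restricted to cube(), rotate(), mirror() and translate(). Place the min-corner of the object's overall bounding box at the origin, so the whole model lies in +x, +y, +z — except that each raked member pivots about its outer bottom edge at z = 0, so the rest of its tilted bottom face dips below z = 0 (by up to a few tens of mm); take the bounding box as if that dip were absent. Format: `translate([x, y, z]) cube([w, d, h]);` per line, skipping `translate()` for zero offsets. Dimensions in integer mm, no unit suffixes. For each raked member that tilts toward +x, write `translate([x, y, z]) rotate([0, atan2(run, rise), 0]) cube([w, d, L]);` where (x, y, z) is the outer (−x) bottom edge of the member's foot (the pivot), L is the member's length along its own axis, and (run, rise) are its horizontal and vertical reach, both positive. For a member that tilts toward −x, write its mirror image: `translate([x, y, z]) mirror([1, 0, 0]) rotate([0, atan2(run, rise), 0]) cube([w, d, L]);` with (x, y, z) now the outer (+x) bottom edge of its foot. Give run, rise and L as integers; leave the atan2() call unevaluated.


// leg length = √(312² + 585²) = 663
// right-leg outer foot x = 2·312 + 104 = 728
// beam min-corner = (312, 0, 585)
translate([312, 0, 585]) cube([104, 754, 87]);
translate([0, 53, 0]) rotate([0, atan2(312, 585), 0]) cube([40, 36, 663]);
translate([728, 53, 0]) mirror([1, 0, 0]) rotate([0, atan2(312, 585), 0]) cube([40, 36, 663]);
translate([0, 665, 0]) rotate([0, atan2(312, 585), 0]) cube([40, 36, 663]);
translate([728, 665, 0]) mirror([1, 0, 0]) rotate([0, atan2(312, 585), 0]) cube([40, 36, 663]);


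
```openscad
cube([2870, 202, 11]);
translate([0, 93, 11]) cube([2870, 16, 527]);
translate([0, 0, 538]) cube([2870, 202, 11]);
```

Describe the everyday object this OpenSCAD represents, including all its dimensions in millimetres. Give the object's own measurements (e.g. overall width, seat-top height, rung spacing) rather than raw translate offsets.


An I-beam lying along x, 2870 mm long. Overall section height 549 mm. Two flanges 202 mm wide (y) and 11 mm thick, one on the floor and one at the top; a web 16 mm thick runs between them, centred on the flange width.


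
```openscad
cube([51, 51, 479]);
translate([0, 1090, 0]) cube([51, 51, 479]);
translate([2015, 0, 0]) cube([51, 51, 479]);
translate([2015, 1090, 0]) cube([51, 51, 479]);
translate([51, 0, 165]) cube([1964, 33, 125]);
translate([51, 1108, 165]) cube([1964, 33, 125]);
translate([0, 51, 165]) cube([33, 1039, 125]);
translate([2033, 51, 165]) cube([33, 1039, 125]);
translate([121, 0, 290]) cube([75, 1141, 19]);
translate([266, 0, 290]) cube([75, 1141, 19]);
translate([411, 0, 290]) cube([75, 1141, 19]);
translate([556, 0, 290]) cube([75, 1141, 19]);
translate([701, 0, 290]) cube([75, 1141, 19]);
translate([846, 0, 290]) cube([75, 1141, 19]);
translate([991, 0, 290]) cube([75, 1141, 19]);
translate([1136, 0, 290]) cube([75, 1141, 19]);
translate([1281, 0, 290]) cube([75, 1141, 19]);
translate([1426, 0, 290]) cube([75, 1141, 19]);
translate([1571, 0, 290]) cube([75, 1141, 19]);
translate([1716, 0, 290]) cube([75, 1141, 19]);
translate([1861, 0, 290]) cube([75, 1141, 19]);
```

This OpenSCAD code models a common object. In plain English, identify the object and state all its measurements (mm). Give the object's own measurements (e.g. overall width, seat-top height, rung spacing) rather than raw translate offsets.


A bed frame 2066 mm long (x) by 1141 mm wide (y). Four 51×51 mm corner posts, 479 mm tall, at the corners of the footprint. Four rails of 33 mm thickness and 125 mm height run between adjacent posts with their undersides at z = 165 mm, their outer faces flush with the outside of the frame (the two x-running rails run between the posts' inner faces; the two y-running rails run between the posts' inner faces). 13 slats, each 75 mm wide (x) and 19 mm thick, lie across the top of the two x-running rails, running the full 1141 mm width of the frame in y; along x they sit between the end posts with a 70 mm gap after the −x posts and between neighbouring slats, leaving 79 mm before the +x posts.


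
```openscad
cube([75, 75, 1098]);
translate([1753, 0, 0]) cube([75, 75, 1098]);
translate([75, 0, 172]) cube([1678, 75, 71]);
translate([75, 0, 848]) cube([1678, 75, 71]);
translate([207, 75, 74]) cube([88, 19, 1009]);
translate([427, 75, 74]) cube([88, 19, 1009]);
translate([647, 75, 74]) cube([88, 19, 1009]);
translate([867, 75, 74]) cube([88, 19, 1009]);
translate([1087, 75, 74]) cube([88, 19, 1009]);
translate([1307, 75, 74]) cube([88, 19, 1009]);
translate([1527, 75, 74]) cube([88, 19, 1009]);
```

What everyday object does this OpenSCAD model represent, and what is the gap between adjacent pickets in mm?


A fence section. The picket gap is 132 mm.

Two posts, two rails, 7 pickets — a fence section. Span 1678 mm holds 7 pickets of 88 mm with 8 equal gaps: ⌊(1678 − 7·88) / 8⌋ = 132 mm.


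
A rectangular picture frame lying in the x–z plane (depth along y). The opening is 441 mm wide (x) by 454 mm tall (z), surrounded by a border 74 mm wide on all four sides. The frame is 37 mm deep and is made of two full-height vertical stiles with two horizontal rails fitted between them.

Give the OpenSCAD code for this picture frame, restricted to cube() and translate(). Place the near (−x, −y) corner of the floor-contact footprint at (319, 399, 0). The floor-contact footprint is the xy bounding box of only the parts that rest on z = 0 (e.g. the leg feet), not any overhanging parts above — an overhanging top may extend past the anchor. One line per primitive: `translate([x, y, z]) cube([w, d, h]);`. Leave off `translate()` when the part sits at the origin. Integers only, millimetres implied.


translate([319, 399, 0]) cube([74, 37, 602]);
translate([834, 399, 0]) cube([74, 37, 602]);
translate([393, 399, 0]) cube([441, 37, 74]);
translate([393, 399, 528]) cube([441, 37, 74]);


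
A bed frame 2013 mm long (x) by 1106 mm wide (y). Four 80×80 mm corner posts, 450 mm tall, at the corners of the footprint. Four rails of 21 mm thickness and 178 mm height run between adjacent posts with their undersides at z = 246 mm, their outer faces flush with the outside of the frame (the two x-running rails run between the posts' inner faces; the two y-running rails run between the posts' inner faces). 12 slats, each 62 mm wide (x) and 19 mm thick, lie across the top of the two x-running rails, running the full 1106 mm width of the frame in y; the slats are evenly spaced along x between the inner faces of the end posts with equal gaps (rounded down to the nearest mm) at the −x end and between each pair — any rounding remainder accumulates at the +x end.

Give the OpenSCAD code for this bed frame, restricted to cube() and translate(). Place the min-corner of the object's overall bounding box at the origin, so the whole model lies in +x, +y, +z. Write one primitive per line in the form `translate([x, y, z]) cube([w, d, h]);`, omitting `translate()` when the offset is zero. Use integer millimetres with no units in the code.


cube([80, 80, 450]);
translate([0, 1026, 0]) cube([80, 80, 450]);
translate([1933, 0, 0]) cube([80, 80, 450]);
translate([1933, 1026, 0]) cube([80, 80, 450]);
translate([80, 0, 246]) cube([1853, 21, 178]);
translate([80, 1085, 246]) cube([1853, 21, 178]);
translate([0, 80, 246]) cube([21, 946, 178]);
translate([1992, 80, 246]) cube([21, 946, 178]);
translate([165, 0, 424]) cube([62, 1106, 19]);
translate([312, 0, 424]) cube([62, 1106, 19]);
translate([459, 0, 424]) cube([62, 1106, 19]);
translate([606, 0, 424]) cube([62, 1106, 19]);
translate([753, 0, 424]) cube([62, 1106, 19]);
translate([900, 0, 424]) cube([62, 1106, 19]);
translate([1047, 0, 424]) cube([62, 1106, 19]);
translate([1194, 0, 424]) cube([62, 1106, 19]);
translate([1341, 0, 424]) cube([62, 1106, 19]);
translate([1488, 0, 424]) cube([62, 1106, 19]);
translate([1635, 0, 424]) cube([62, 1106, 19]);
translate([1782, 0, 424]) cube([62, 1106, 19]);


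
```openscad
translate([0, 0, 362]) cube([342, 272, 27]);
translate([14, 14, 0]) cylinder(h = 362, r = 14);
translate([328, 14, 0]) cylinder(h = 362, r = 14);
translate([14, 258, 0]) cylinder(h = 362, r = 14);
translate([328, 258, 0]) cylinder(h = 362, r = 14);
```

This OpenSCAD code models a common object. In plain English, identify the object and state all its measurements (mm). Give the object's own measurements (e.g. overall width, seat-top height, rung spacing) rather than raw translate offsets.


A four-legged stool. The seat is a 342×272×27 mm slab whose top surface is at z = 389 mm; four round legs, each 28 mm in diameter, run from the floor (z = 0) to the underside of the seat, each leg's axis is inset half a diameter from the nearest pair of seat edges (so the leg's bounding box is flush with the corner).


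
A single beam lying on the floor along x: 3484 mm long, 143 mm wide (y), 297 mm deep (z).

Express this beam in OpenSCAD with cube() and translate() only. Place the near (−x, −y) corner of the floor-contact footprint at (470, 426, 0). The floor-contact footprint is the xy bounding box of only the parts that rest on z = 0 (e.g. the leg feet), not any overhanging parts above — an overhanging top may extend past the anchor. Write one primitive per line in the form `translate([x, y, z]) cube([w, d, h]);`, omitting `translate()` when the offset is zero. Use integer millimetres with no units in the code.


translate([470, 426, 0]) cube([3484, 143, 297]);


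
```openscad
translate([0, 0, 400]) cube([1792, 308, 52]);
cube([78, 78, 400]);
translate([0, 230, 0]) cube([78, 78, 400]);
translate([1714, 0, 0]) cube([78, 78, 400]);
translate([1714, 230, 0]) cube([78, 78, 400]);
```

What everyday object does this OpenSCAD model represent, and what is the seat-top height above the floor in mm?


A bench. The seat-top height is 452 mm.

A long slab on four corner posts — a bench. The slab sits at z = 400 with thickness 52, so the top is 400 + 52 = 452 mm.


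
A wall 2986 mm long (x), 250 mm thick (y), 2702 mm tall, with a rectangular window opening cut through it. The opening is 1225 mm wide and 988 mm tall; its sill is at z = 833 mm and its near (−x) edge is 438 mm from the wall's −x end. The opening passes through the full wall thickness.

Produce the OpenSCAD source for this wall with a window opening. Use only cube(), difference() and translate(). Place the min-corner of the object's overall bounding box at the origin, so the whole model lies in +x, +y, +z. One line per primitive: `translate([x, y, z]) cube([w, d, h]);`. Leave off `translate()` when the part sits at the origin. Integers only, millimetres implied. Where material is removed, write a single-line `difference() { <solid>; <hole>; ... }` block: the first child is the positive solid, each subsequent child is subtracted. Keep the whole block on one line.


difference() { cube([2986, 250, 2702]); translate([438, 0, 833]) cube([1225, 250, 988]); }


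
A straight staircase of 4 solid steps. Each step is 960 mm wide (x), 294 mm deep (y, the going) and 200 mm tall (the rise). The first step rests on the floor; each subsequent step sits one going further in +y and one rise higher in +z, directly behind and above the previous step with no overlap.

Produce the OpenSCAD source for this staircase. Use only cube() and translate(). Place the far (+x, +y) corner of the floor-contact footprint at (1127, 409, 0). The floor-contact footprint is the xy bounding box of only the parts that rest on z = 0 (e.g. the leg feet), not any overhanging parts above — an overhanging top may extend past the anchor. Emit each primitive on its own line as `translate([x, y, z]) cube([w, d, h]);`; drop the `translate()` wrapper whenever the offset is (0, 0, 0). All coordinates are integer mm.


translate([167, 115, 0]) cube([960, 294, 200]);
translate([167, 409, 200]) cube([960, 294, 200]);
translate([167, 703, 400]) cube([960, 294, 200]);
translate([167, 997, 600]) cube([960, 294, 200]);


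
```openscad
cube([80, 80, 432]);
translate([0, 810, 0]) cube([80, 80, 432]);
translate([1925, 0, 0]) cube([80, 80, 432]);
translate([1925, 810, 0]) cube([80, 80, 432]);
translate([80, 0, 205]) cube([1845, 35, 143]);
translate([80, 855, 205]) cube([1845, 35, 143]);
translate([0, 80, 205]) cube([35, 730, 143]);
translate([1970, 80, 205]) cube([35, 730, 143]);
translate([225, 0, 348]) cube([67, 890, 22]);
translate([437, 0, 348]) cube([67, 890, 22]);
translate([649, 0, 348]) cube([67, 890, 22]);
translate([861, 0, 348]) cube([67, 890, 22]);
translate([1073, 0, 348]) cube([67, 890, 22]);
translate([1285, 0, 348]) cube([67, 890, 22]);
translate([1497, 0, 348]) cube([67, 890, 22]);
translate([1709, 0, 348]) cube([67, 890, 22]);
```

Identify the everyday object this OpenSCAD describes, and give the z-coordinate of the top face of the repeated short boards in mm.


A bed frame. The slat-top height is 370 mm.

Four posts, four rails, and a row of slats — a bed frame. Slats sit on the rails at z = 205 + 143 = 348; with slat thickness 22, the top is 370 mm.


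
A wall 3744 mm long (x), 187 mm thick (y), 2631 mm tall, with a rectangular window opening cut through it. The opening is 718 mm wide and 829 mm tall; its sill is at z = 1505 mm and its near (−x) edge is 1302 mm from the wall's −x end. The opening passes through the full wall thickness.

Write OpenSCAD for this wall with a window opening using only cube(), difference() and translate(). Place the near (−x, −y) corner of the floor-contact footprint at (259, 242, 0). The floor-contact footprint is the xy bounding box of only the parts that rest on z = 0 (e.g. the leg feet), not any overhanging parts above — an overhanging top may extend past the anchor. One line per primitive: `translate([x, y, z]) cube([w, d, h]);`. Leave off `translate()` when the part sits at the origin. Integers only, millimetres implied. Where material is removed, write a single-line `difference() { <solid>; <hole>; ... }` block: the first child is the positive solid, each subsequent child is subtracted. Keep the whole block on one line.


difference() { translate([259, 242, 0]) cube([3744, 187, 2631]); translate([1561, 242, 1505]) cube([718, 187, 829]); }


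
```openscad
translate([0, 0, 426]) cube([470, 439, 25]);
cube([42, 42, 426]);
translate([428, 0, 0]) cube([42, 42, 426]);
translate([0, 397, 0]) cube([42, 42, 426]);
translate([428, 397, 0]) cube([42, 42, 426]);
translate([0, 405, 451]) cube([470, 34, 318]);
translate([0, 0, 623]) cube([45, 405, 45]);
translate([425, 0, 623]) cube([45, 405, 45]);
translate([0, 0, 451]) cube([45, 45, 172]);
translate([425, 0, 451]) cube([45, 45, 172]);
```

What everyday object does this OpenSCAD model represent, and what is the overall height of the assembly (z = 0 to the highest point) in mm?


A chair. The overall height is 769 mm.

A slab on four corner posts with a tall panel at the back — a chair. The seat slab sits at z = 426 with thickness 25, and the 318 mm backrest starts at the seat top, so the overall height is 426 + 25 + 318 = 769 mm.


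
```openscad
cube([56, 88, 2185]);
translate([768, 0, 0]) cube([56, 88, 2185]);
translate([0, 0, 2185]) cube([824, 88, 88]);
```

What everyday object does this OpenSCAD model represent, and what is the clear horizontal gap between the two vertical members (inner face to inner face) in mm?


A door frame. The clear opening width is 712 mm.

Two 2185 mm tall posts with a header on top — a door frame. The left jamb is 56 mm wide at x = 0; the right jamb starts at x = 768. The clear opening is 768 − 56 = 712 mm.


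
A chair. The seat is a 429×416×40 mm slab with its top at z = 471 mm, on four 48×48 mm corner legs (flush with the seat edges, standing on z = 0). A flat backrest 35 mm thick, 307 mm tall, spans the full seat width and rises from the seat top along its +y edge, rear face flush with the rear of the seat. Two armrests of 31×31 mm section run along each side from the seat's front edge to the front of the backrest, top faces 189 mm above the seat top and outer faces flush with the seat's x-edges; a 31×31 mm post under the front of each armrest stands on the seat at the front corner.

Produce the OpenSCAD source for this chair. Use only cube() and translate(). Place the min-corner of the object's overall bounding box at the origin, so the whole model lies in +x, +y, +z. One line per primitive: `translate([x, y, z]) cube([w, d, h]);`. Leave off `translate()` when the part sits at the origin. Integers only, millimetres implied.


translate([0, 0, 431]) cube([429, 416, 40]);
cube([48, 48, 431]);
translate([381, 0, 0]) cube([48, 48, 431]);
translate([0, 368, 0]) cube([48, 48, 431]);
translate([381, 368, 0]) cube([48, 48, 431]);
translate([0, 381, 471]) cube([429, 35, 307]);
translate([0, 0, 629]) cube([31, 381, 31]);
translate([398, 0, 629]) cube([31, 381, 31]);
translate([0, 0, 471]) cube([31, 31, 158]);
translate([398, 0, 471]) cube([31, 31, 158]);


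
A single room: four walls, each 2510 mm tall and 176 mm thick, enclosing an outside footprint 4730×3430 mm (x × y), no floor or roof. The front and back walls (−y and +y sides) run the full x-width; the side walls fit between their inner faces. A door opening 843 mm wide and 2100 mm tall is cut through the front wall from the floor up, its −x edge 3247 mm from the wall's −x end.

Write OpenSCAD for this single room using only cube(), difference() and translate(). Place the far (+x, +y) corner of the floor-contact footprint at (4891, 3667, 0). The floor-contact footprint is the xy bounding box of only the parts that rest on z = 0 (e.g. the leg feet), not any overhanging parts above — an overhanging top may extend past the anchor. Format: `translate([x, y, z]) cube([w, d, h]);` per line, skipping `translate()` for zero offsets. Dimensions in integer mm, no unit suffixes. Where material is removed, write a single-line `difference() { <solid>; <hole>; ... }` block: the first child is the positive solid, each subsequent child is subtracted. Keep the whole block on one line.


difference() { translate([161, 237, 0]) cube([4730, 176, 2510]); translate([3408, 237, 0]) cube([843, 176, 2100]); }
translate([161, 3491, 0]) cube([4730, 176, 2510]);
translate([161, 413, 0]) cube([176, 3078, 2510]);
translate([4715, 413, 0]) cube([176, 3078, 2510]);


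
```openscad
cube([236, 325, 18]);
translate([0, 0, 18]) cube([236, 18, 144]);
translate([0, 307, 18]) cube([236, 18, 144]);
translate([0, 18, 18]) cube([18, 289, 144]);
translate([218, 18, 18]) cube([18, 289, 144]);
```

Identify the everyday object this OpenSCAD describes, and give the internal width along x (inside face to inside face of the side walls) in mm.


An open box. The internal width is 200 mm.

A 236×325 base slab with four walls standing on it — an open box. The base is 236 mm wide and the walls are 18 mm thick, so the internal width is 236 − 2 × 18 = 200 mm.


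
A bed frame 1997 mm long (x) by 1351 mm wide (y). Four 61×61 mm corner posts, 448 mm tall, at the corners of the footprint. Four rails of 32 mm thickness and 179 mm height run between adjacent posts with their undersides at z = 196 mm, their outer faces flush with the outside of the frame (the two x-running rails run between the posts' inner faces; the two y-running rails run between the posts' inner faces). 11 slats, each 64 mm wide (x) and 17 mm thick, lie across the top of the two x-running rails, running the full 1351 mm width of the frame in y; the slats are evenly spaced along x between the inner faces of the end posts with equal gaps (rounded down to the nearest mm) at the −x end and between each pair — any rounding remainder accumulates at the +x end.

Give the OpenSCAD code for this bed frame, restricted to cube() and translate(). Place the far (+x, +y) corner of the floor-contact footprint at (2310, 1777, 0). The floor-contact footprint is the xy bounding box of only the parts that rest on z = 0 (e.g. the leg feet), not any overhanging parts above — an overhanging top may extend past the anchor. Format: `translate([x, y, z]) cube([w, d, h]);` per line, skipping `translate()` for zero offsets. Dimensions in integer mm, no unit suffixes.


// slat z = rail_z + rail_h = 196 + 179 = 375
// slat gap = ⌊(1875 − 11·64) / 12⌋ = 97
translate([313, 426, 0]) cube([61, 61, 448]);
translate([313, 1716, 0]) cube([61, 61, 448]);
translate([2249, 426, 0]) cube([61, 61, 448]);
translate([2249, 1716, 0]) cube([61, 61, 448]);
translate([374, 426, 196]) cube([1875, 32, 179]);
translate([374, 1745, 196]) cube([1875, 32, 179]);
translate([313, 487, 196]) cube([32, 1229, 179]);
translate([2278, 487, 196]) cube([32, 1229, 179]);
translate([471, 426, 375]) cube([64, 1351, 17]);
translate([632, 426, 375]) cube([64, 1351, 17]);
translate([793, 426, 375]) cube([64, 1351, 17]);
translate([954, 426, 375]) cube([64, 1351, 17]);
translate([1115, 426, 375]) cube([64, 1351, 17]);
translate([1276, 426, 375]) cube([64, 1351, 17]);
translate([1437, 426, 375]) cube([64, 1351, 17]);
translate([1598, 426, 375]) cube([64, 1351, 17]);
translate([1759, 426, 375]) cube([64, 1351, 17]);
translate([1920, 426, 375]) cube([64, 1351, 17]);
translate([2081, 426, 375]) cube([64, 1351, 17]);


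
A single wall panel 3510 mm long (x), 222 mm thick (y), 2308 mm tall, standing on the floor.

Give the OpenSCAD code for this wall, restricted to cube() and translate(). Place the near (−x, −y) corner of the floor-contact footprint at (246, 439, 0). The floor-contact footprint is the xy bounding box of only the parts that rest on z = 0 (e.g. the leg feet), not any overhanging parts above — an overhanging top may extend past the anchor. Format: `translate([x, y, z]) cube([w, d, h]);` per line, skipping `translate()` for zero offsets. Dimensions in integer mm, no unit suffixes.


translate([246, 439, 0]) cube([3510, 222, 2308]);


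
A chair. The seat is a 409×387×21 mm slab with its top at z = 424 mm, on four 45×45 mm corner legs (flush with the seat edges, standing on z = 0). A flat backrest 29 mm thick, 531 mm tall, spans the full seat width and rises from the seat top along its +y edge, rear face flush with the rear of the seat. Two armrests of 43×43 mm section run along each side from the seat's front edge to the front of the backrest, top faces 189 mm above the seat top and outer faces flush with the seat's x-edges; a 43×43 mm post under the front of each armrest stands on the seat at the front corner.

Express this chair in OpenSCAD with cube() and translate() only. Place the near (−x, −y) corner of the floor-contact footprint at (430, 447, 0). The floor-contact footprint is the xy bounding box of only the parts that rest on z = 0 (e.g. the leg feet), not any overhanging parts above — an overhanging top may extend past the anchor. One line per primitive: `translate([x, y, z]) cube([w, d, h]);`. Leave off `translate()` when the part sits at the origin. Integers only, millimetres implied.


translate([430, 447, 403]) cube([409, 387, 21]);
translate([430, 447, 0]) cube([45, 45, 403]);
translate([794, 447, 0]) cube([45, 45, 403]);
translate([430, 789, 0]) cube([45, 45, 403]);
translate([794, 789, 0]) cube([45, 45, 403]);
translate([430, 805, 424]) cube([409, 29, 531]);
translate([430, 447, 570]) cube([43, 358, 43]);
translate([796, 447, 570]) cube([43, 358, 43]);
translate([430, 447, 424]) cube([43, 43, 146]);
translate([796, 447, 424]) cube([43, 43, 146]);


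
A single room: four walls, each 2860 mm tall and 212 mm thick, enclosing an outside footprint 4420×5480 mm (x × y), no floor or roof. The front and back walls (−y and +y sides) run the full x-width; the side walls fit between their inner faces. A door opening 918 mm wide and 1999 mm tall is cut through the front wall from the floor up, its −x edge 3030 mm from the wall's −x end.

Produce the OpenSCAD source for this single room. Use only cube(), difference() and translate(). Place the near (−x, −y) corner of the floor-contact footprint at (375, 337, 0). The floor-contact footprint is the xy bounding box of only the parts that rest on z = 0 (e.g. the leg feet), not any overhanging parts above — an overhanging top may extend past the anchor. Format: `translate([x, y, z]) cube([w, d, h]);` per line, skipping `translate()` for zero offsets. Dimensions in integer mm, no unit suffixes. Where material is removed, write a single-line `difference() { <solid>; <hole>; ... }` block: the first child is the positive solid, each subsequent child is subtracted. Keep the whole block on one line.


difference() { translate([375, 337, 0]) cube([4420, 212, 2860]); translate([3405, 337, 0]) cube([918, 212, 1999]); }
translate([375, 5605, 0]) cube([4420, 212, 2860]);
translate([375, 549, 0]) cube([212, 5056, 2860]);
translate([4583, 549, 0]) cube([212, 5056, 2860]);


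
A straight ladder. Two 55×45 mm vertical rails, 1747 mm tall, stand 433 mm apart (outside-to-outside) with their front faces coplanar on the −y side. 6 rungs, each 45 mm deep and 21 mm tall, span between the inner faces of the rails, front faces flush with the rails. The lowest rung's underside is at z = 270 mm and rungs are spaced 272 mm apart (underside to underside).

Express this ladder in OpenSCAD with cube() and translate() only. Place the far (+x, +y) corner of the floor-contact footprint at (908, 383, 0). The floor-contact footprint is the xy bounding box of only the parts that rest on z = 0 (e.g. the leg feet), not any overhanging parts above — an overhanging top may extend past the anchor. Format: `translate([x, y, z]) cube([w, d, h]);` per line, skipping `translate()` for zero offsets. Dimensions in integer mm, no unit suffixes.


translate([475, 338, 0]) cube([55, 45, 1747]);
translate([853, 338, 0]) cube([55, 45, 1747]);
translate([530, 338, 270]) cube([323, 45, 21]);
translate([530, 338, 542]) cube([323, 45, 21]);
translate([530, 338, 814]) cube([323, 45, 21]);
translate([530, 338, 1086]) cube([323, 45, 21]);
translate([530, 338, 1358]) cube([323, 45, 21]);
translate([530, 338, 1630]) cube([323, 45, 21]);


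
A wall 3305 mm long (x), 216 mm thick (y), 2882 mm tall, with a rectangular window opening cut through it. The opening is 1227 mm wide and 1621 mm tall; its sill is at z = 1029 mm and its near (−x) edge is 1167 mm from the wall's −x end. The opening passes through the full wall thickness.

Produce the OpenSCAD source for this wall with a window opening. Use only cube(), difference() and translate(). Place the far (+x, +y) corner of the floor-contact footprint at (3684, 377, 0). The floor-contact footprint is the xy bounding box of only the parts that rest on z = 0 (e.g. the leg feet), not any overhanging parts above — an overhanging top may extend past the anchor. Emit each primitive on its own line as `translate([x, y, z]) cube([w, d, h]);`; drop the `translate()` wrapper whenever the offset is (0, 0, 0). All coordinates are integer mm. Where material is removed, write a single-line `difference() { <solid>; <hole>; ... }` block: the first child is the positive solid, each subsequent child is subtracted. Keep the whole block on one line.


difference() { translate([379, 161, 0]) cube([3305, 216, 2882]); translate([1546, 161, 1029]) cube([1227, 216, 1621]); }
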